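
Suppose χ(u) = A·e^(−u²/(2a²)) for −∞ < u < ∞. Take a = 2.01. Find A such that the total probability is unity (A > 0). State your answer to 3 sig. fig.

A ≈ 0.530

We need A² ∫|f|² du = 1, taking the integral from −∞ to ∞.
The integral (without the A² prefactor) comes out to √(π)·a.
Setting this equal to 1 gives A² = 1/(√(π)·a).
With a = 2.01: A² = 0.2807 and A = 0.5298.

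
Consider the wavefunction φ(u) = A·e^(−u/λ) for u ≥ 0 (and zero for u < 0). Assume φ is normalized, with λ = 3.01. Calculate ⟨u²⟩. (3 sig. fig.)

The expectation value is the |φ|²-weighted average of u^2: ∫ u^2|φ|² du.
The ratio of the moment integral to the normalization integral gives ⟨u²⟩ = λ^2/2.
Putting λ = 3.01 gives 4.530.

⟨u^2⟩ ≈ 4.53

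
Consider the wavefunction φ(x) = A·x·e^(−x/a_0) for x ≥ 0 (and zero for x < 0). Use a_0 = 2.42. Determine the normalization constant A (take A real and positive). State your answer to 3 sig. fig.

A ≈ 0.531

Require ∫ |φ|² dx = 1 over the whole domain.
Using ∫₀^∞ xⁿ e^(−αx) dx = n!/αⁿ⁺¹, carrying out the integral gives A² · a_0^3/4.
Setting this equal to 1 gives A² = 1/(a_0^3/4).
Plugging in a_0 = 2.42 yields A = 0.5313.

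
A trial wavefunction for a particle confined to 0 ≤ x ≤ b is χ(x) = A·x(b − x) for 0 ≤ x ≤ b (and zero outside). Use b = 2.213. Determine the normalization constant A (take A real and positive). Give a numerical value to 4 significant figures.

A ≈ 0.7518

Require ∫ |χ|² dx = 1 over the whole domain.
∫|χ|² dx = A²·(b^5/30).
Hence A² = 1/[b^5/30].
Substituting b = 2.213 gives A² = 0.56522, so A = 0.75181.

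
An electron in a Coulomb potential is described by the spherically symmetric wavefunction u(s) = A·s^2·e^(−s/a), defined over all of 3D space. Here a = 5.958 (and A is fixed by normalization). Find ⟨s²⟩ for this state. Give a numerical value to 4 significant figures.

The expectation value is the |u|²-weighted average of s^2: ∫ s^2|u|² 4πs² ds.
Evaluating both integrals, ⟨s²⟩ = 14·a^2.
With a = 5.958, ⟨s^2⟩ = 496.97.

⟨s^2⟩ ≈ 497.0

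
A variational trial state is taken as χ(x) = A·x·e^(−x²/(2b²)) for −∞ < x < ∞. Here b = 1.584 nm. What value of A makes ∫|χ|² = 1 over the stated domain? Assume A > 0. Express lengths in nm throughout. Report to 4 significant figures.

We need A² ∫|f|² dx = 1, taking the integral from −∞ to ∞.
Carrying out the integral gives A² · √(π)·b^3/2.
Hence A² = 1/[√(π)·b^3/2].
Substituting b = 1.584 gives A² = 0.28392, so A = 0.53284.

A ≈ 0.5328 nm^(-3/2)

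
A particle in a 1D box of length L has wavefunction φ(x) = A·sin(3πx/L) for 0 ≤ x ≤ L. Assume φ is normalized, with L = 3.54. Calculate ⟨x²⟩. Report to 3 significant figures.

⟨x^2⟩ ≈ 4.11

⟨x²⟩ = ∫ x^2 |φ|² dx over the full domain.
Evaluating both integrals, ⟨x²⟩ = -L^2/(18·π^2) + L^2/3.
With L = 3.54, ⟨x^2⟩ = 4.107.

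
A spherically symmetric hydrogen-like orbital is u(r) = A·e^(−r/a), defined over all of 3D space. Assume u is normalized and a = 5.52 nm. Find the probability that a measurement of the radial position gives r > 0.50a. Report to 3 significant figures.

P ≈ 0.920

P = ∫ |u|² 4πr² dr over r > 0.50a.
Normalization gives A² = 1/(π·a^3).
Substituting t = r/a, A², 4π and the length scale all cancel in the ratio: P = ∫_{0.50}^{∞} t^2·e^(-2·t) dt / ∫_{0}^{∞} t^2·e^(-2·t) dt.
With ∫ t^2·e^(-2·t) dt = -(2·t^2 + 2·t + 1)·e^(-2·t)/4 + C, the region integral is 5·e^(-1)/8 and the full one is 1/4.
The region integral divided by the full integral gives P = 0.9197.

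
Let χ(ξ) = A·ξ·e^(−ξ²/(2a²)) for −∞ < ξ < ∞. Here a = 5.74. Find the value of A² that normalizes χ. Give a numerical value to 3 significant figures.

The normalization condition is ∫|χ|² dξ = 1 from −∞ to ∞.
Differentiating ∫e^(−αξ²) dξ = √(π/α) under α to get the higher moments, with χ = A·ξ·e^(−ξ²/(2a²)), the integral evaluates to A²·[√(π)·a^3/2].
So A² = (√(π)·a^3/2)^(−1).
With a = 5.74: A² = 0.005966 and A = 0.07724.

A^2 ≈ 0.00597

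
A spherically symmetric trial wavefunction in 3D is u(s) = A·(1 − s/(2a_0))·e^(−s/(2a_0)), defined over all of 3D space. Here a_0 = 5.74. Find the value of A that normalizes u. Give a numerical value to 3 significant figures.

Normalization requires ∫|u|² 4πs² ds = 1, integrated from 0 to ∞.
In 3D with spherical symmetry the volume element is 4πs² ds.
With ∫₀^∞ s^4 e^(−αs) ds = 4!/α^5, the integral (without the A² prefactor) comes out to 8·π·a_0^3.
Setting this equal to 1 gives A² = 1/(8·π·a_0^3).
Plugging in a_0 = 5.74 yields A = 0.01450.

A ≈ 0.0145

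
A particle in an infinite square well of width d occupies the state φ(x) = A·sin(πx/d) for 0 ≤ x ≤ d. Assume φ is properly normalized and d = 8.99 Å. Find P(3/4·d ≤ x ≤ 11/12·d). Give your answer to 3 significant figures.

The probability is P = ∫ |φ|² dx over [3/4·d, 11/12·d].
With A² fixed by ∫|φ|² = 1, i.e. A² = (d/2)^(−1), substitute and integrate.
Substituting u = x/d, A² and the length scale cancel in the ratio: P = ∫_{3/4}^{11/12} sin(π·u)^2 du / ∫_{0}^{1} sin(π·u)^2 du.
Using ∫ sin(π·u)^2 du = u/2 - sin(2·π·u)/(4·π), the numerator is 1/12 - 1/(8·π) and the denominator is 1/2.
Taking the ratio, P = (-3 + 2·π)/(12·π).

P ≈ 0.0871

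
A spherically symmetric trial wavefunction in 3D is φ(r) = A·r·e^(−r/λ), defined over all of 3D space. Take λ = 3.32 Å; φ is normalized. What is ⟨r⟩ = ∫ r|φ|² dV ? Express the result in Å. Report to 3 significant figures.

By definition ⟨r⟩ = ∫ r |φ(r)|² 4πr² dr.
Since the A² factors cancel between numerator and denominator, ⟨r⟩ = 5·λ/2.
Putting λ = 3.32 gives 8.300.

⟨r⟩ ≈ 8.30 Å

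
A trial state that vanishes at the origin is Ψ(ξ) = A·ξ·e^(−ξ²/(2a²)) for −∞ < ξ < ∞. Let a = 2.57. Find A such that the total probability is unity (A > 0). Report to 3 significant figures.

Require ∫ |Ψ|² dξ = 1 over the whole domain.
Carrying out the integral gives A² · √(π)·a^3/2.
Hence A² = 1/[√(π)·a^3/2].
Substituting a = 2.57 gives A² = 0.06647, so A = 0.2578.

A ≈ 0.258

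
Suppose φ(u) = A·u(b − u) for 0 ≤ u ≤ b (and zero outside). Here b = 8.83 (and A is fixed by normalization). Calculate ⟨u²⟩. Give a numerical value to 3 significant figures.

⟨u^2⟩ ≈ 22.3

By definition ⟨u²⟩ = ∫ u^2 |φ(u)|² du.
Evaluating both integrals, ⟨u²⟩ = 2·b^2/7.
Putting b = 8.83 gives 22.28.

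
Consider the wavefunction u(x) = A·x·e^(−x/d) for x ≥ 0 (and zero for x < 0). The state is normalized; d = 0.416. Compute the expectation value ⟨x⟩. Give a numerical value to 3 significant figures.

⟨x⟩ ≈ 0.624

By definition ⟨x⟩ = ∫ x |u(x)|² dx.
Using ∫₀^∞ xⁿ e^(−αx) dx = n!/αⁿ⁺¹, since the A² factors cancel between numerator and denominator, ⟨x⟩ = 3·d/2.
With d = 0.416, ⟨x⟩ = 0.6240.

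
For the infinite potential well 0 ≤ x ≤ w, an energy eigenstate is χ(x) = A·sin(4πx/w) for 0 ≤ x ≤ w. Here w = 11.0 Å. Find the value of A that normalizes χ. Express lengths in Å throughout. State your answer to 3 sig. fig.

A ≈ 0.426 Å^(-1/2)

Require ∫ |χ|² dx = 1 over the whole domain.
∫|χ|² dx = A²·(w/2).
Plugging in w = 11.0 yields A = 0.4264.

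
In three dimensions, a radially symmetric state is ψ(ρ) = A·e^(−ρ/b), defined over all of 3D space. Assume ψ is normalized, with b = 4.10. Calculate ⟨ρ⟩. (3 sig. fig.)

⟨ρ⟩ ≈ 6.15

⟨ρ⟩ = ∫ ρ |ψ|² 4πρ² dρ over the full domain.
Recall ∫₀^∞ ρ^m e^(−ρ/β) dρ = m!·β^(m+1), since the A² factors cancel between numerator and denominator, ⟨ρ⟩ = 3·b/2.
Putting b = 4.10 gives 6.150.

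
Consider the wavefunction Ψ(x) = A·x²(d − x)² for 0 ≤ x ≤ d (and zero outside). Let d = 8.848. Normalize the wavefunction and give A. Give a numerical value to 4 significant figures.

The normalization condition is ∫|Ψ|² dx = 1 from 0 to d.
Expanding the polynomial and integrating term by term, the integral (without the A² prefactor) comes out to d^9/630.
So A² = (d^9/630)^(−1).
Plugging in d = 8.848 yields A = 0.0013768.

A ≈ 0.001377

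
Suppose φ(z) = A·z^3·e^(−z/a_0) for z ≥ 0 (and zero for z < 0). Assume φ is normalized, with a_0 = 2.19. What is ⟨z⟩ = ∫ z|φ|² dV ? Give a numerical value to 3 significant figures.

⟨z⟩ = ∫ z |φ|² dz over the full domain.
With ∫₀^∞ z^7 e^(−αz) dz = 7!/α^8, evaluating both integrals, ⟨z⟩ = 7·a_0/2.
With a_0 = 2.19, ⟨z⟩ = 7.665.

⟨z⟩ ≈ 7.67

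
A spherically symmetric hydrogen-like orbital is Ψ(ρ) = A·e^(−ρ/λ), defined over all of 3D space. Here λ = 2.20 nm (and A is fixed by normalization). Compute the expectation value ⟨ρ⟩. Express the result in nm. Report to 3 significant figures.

The expectation value is the |Ψ|²-weighted average of ρ: ∫ ρ|Ψ|² 4πρ² dρ.
Evaluating both integrals, ⟨ρ⟩ = 3·λ/2.
With λ = 2.20, ⟨ρ⟩ = 3.300.

⟨ρ⟩ ≈ 3.30 nm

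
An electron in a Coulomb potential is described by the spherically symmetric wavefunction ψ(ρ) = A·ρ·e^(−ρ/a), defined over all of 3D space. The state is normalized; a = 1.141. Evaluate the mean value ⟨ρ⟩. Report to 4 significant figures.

⟨ρ⟩ ≈ 2.853

The expectation value is the |ψ|²-weighted average of ρ: ∫ ρ|ψ|² 4πρ² dρ.
With ∫₀^∞ ρ^5 e^(−αρ) dρ = 5!/α^6, since the A² factors cancel between numerator and denominator, ⟨ρ⟩ = 5·a/2.
Putting a = 1.141 gives 2.8525.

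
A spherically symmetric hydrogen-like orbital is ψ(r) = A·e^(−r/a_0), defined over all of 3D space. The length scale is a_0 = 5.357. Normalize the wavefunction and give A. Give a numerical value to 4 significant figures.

A ≈ 0.04550

Normalization requires ∫|ψ|² 4πr² dr = 1, integrated from 0 to ∞.
The angular integral contributes 4π, leaving ∫₀^∞ r²|ψ|² dr.
With ∫₀^∞ r^2 e^(−αr) dr = 2!/α^3, the integral (without the A² prefactor) comes out to π·a_0^3.
Setting this equal to 1 gives A² = 1/(π·a_0^3).
Substituting a_0 = 5.357 gives A² = 0.0020705, so A = 0.045503.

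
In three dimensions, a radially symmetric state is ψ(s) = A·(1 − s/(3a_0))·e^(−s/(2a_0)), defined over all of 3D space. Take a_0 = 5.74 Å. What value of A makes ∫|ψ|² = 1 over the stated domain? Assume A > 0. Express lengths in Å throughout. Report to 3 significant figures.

A ≈ 0.0251 Å^(-3/2)

The normalization condition is ∫|ψ|² 4πs² ds = 1 from 0 to ∞.
(Spherical symmetry: dV = 4πs² ds.)
With ∫₀^∞ s^4 e^(−αs) ds = 4!/α^5, with ψ = A·(1 − s/(3a_0))·e^(−s/(2a_0)), the integral evaluates to A²·[8·π·a_0^3/3].
Hence A² = 1/[8·π·a_0^3/3].
Substituting a_0 = 5.74 gives A² = 0.0006312, so A = 0.02512.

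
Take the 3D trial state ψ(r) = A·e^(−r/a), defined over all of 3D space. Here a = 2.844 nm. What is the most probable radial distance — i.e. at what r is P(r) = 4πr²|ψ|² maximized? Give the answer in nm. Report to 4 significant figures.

Set d/dr [P(r) = 4πr²|ψ|²] = 0 and solve for r > 0.
This gives r = a.
With a = 2.844, the most probable radial distance is 2.8440 nm.

r ≈ 2.844 nm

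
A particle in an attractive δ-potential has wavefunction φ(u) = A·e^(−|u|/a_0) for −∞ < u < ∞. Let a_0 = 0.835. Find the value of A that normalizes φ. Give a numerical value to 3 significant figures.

We need A² ∫|f|² du = 1, taking the integral from −∞ to ∞.
Recall ∫₀^∞ u^m e^(−u/β) du = m!·β^(m+1), with φ = A·e^(−|u|/a_0), the integral evaluates to A²·[a_0].
Hence A² = 1/[a_0].
Substituting a_0 = 0.835 gives A² = 1.198, so A = 1.094.

A ≈ 1.09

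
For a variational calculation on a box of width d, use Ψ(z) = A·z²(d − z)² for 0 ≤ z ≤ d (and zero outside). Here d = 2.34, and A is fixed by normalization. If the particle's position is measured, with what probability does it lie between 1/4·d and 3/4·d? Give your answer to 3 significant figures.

P ≈ 0.902

The probability is P = ∫ |Ψ|² dz over [1/4·d, 3/4·d].
Since A² = 1/(d^9/630), this is the region integral divided by the full normalization integral.
Let u = z/d; then A² and the length scale cancel, so P = ∫_{1/4}^{3/4} u^4·(1 - u)^4 du ÷ ∫_{0}^{1} u^4·(1 - u)^4 du.
An antiderivative of u^4·(1 - u)^4 is u^5·(70·u^4 - 315·u^3 + 540·u^2 - 420·u + 126)/630; evaluating from 1/4 to 3/4 gives ≈ 0.0014320, while the full integral is 1/630.
Taking the ratio, P = 0.9021.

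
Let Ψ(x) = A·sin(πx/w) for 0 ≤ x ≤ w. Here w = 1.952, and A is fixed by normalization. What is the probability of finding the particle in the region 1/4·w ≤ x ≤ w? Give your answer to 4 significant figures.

|Ψ|² is the probability density, so P = ∫_{1/4·w}^{w} |Ψ|² dx.
With A² fixed by ∫|Ψ|² = 1, i.e. A² = (w/2)^(−1), substitute and integrate.
Substituting u = x/w, A² and the length scale cancel in the ratio: P = ∫_{1/4}^{1} sin(π·u)^2 du / ∫_{0}^{1} sin(π·u)^2 du.
Using ∫ sin(π·u)^2 du = u/2 - sin(2·π·u)/(4·π), the numerator is 1/(4·π) + 3/8 and the denominator is 1/2.
This works out to P = (2 + 3·π)/(4·π).

P ≈ 0.9092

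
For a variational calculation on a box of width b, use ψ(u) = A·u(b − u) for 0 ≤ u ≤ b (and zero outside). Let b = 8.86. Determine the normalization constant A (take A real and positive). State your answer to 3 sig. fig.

Require ∫ |ψ|² du = 1 over the whole domain.
Expanding the polynomial and integrating term by term, carrying out the integral gives A² · b^5/30.
So A² = (b^5/30)^(−1).
Plugging in b = 8.86 yields A = 0.02344.

A ≈ 0.0234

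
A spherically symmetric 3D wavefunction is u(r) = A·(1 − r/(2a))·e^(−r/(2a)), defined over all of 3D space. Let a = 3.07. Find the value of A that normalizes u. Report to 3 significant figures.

Normalization requires ∫|u|² 4πr² dr = 1, integrated from 0 to ∞.
(Spherical symmetry: dV = 4πr² dr.)
Using ∫₀^∞ rⁿ e^(−αr) dr = n!/αⁿ⁺¹, with u = A·(1 − r/(2a))·e^(−r/(2a)), the integral evaluates to A²·[8·π·a^3].
So A² = (8·π·a^3)^(−1).
Substituting a = 3.07 gives A² = 0.001375, so A = 0.03708.

A ≈ 0.0371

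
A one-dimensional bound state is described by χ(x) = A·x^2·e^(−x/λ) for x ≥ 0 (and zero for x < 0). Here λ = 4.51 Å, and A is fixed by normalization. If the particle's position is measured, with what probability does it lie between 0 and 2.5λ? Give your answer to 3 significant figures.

P ≈ 0.560

P = ∫_{0}^{2.5λ} |χ(x)|² dx.
Since A² = 1/(3·λ^5/4), this is the region integral divided by the full normalization integral.
Let u = x/λ; then A² and the length scale cancel, so P = ∫_{0}^{2.5} u^4·e^(-2·u) du ÷ ∫_{0}^{∞} u^4·e^(-2·u) du.
Using ∫ u^4·e^(-2·u) du = -(u^4/2 + u^3 + 3·u^2/2 + 3·u/2 + 3/4)·e^(-2·u), the numerator is 3/4 - 1569·e^(-5)/32 and the denominator is 3/4.
The result is P = 0.5595.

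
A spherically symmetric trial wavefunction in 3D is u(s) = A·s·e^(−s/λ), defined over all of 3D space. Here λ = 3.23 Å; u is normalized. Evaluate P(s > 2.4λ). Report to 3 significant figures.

P ≈ 0.476

P = ∫ |u|² 4πs² ds over s > 2.4λ.
The full normalization integral is A²·[3·π·λ^5] = 1, fixing A².
In terms of t = s/λ (A², 4π and the length scale all cancel between numerator and denominator), P = [∫_{2.4}^{∞} t^4·e^(-2·t) dt] / [∫_{0}^{∞} t^4·e^(-2·t) dt].
An antiderivative of t^4·e^(-2·t) is -(t^4/2 + t^3 + 3·t^2/2 + 3·t/2 + 3/4)·e^(-2·t); evaluating from 2.4 to ∞ gives ≈ 0.35719, while the full integral is 3/4.
This evaluates to P = 0.4763.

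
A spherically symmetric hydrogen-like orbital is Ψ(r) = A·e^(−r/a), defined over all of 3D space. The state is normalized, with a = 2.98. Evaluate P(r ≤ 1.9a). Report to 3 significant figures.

P ≈ 0.731

P = ∫ |Ψ|² 4πr² dr over r ≤ 1.9a.
The full normalization integral is A²·[π·a^3] = 1, fixing A².
Let u = r/a; then A², 4π and the length scale all cancel, so P = ∫_{0}^{1.9} u^2·e^(-2·u) du ÷ ∫_{0}^{∞} u^2·e^(-2·u) du.
With ∫ u^2·e^(-2·u) du = -(2·u^2 + 2·u + 1)·e^(-2·u)/4 + C, the region integral is 1/4 - 601·e^(-19/5)/200 and the full one is 1/4.
The region integral divided by the full integral gives P = 0.7311.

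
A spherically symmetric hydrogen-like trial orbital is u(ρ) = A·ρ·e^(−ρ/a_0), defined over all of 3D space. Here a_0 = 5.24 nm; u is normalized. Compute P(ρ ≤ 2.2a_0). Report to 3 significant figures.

With dV = 4πρ²dρ, the probability is ∫|u|² dV over ρ ≤ 2.2a_0.
The full normalization integral is A²·[3·π·a_0^5] = 1, fixing A².
Substituting t = ρ/a_0, A², 4π and the length scale all cancel in the ratio: P = ∫_{0}^{2.2} t^4·e^(-2·t) dt / ∫_{0}^{∞} t^4·e^(-2·t) dt.
Using ∫ t^4·e^(-2·t) dt = -(t^4/2 + t^3 + 3·t^2/2 + 3·t/2 + 3/4)·e^(-2·t), the numerator is ≈ 0.33661 and the denominator is 3/4.
This evaluates to P = 0.4488.

P ≈ 0.449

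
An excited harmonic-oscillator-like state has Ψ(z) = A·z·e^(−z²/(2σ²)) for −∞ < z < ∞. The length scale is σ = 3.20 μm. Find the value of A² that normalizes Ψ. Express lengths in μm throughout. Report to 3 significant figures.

The normalization condition is ∫|Ψ|² dz = 1 from −∞ to ∞.
The integral (without the A² prefactor) comes out to √(π)·σ^3/2.
Setting this equal to 1 gives A² = 1/(√(π)·σ^3/2).
With σ = 3.20: A² = 0.03444 and A = 0.1856.

A^2 ≈ 0.0344 μm^(-3)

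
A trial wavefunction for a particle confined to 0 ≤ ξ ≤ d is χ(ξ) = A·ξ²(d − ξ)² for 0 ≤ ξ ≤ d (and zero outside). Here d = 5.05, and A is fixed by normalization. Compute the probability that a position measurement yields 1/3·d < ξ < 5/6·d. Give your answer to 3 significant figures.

P ≈ 0.846

P = ∫_{1/3·d}^{5/6·d} |χ(ξ)|² dξ.
With A² fixed by ∫|χ|² = 1, i.e. A² = (d^9/630)^(−1), substitute and integrate.
Let u = ξ/d; then A² and the length scale cancel, so P = ∫_{1/3}^{5/6} u^4·(1 - u)^4 du ÷ ∫_{0}^{1} u^4·(1 - u)^4 du.
With ∫ u^4·(1 - u)^4 du = u^5·(70·u^4 - 315·u^3 + 540·u^2 - 420·u + 126)/630 + C, the region integral is ≈ 0.0013432 and the full one is 1/630.
Evaluating gives P = 0.8462.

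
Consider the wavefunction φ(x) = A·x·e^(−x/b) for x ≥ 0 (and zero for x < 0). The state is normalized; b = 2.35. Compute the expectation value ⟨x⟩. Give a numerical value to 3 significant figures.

⟨x⟩ ≈ 3.53

By definition ⟨x⟩ = ∫ x |φ(x)|² dx.
With ∫₀^∞ x^3 e^(−αx) dx = 3!/α^4, the ratio of the moment integral to the normalization integral gives ⟨x⟩ = 3·b/2.
Putting b = 2.35 gives 3.525.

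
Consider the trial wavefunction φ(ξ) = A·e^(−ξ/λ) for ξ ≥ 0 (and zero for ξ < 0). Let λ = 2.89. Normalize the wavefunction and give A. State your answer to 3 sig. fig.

Require ∫ |φ|² dξ = 1 over the whole domain.
The integral (without the A² prefactor) comes out to λ/2.
Hence A² = 1/[λ/2].
With λ = 2.89: A² = 0.6920 and A = 0.8319.

A ≈ 0.832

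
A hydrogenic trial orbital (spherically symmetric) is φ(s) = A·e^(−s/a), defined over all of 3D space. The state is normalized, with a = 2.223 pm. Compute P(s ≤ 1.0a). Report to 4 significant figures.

P ≈ 0.3233

With dV = 4πs²ds, the probability is ∫|φ|² dV over s ≤ 1.0a.
A² is fixed by ∫₀^∞ 4πs²|φ|² ds = 1, i.e. A² = (π·a^3)^(−1).
Let u = s/a; then A², 4π and the length scale all cancel, so P = ∫_{0}^{1.0} u^2·e^(-2·u) du ÷ ∫_{0}^{∞} u^2·e^(-2·u) du.
With ∫ u^2·e^(-2·u) du = -(2·u^2 + 2·u + 1)·e^(-2·u)/4 + C, the region integral is 1/4 - 5·e^(-2)/4 and the full one is 1/4.
This evaluates to P = 0.32332.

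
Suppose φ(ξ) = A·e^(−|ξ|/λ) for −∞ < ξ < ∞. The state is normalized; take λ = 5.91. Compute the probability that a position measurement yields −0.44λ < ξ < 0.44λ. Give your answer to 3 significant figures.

P ≈ 0.585

|φ|² is the probability density, so P = ∫_{−0.44λ}^{0.44λ} |φ|² dξ.
With A² fixed by ∫|φ|² = 1, i.e. A² = (λ)^(−1), substitute and integrate.
Both integrals are even about ξ = 0, so only the ξ ≥ 0 halves are needed (the factors of 2 cancel). Substituting u = ξ/λ, A² and the length scale cancel in the ratio: P = ∫_{0}^{0.44} e^(-2·u) du / ∫_{0}^{∞} e^(-2·u) du.
An antiderivative of e^(-2·u) is -e^(-2·u)/2; evaluating from 0 to 0.44 gives 1/2 - e^(-22/25)/2, while the full integral is 1/2.
Evaluating gives P = 0.5852.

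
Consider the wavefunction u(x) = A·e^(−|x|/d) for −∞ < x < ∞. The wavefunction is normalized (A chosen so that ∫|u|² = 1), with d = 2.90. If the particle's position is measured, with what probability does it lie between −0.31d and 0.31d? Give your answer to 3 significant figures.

P ≈ 0.462

The probability is P = ∫ |u|² dx over [−0.31d, 0.31d].
Since A² = 1/(d), this is the region integral divided by the full normalization integral.
By symmetry take twice the x ≥ 0 contribution in numerator and denominator; the 2's cancel. In terms of t = x/d (A² and the length scale cancel between numerator and denominator), P = [∫_{0}^{0.31} e^(-2·t) dt] / [∫_{0}^{∞} e^(-2·t) dt].
Using ∫ e^(-2·t) dt = -e^(-2·t)/2, the numerator is 1/2 - e^(-31/50)/2 and the denominator is 1/2.
The result is P = 0.4621.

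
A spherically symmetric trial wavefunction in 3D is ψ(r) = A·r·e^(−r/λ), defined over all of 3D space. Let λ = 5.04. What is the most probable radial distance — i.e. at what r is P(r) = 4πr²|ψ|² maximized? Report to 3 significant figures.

Differentiate P(r) = 4πr²|ψ|² with respect to r and set to zero.
This gives r = 2·λ.
With λ = 5.04, the most probable radial distance is 10.08.

r ≈ 10.1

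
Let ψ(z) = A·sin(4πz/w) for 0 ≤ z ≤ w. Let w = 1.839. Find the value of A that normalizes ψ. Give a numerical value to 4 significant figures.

A ≈ 1.043

Require ∫ |ψ|² dz = 1 over the whole domain.
The integral (without the A² prefactor) comes out to w/2.
Setting this equal to 1 gives A² = 1/(w/2).
Substituting w = 1.839 gives A² = 1.0875, so A = 1.0429.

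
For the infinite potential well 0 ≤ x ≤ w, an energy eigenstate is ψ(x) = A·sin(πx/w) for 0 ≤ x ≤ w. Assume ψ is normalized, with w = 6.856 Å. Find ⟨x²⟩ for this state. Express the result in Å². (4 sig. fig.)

⟨x^2⟩ ≈ 13.29 Å^2

By definition ⟨x²⟩ = ∫ x^2 |ψ(x)|² dx.
Evaluating both integrals, ⟨x²⟩ = -w^2/(2·π^2) + w^2/3.
With w = 6.856, ⟨x^2⟩ = 13.287.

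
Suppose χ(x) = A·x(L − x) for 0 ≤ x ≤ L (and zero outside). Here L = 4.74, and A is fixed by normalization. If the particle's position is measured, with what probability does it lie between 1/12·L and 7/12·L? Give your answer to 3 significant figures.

P ≈ 0.648

The probability is P = ∫ |χ|² dx over [1/12·L, 7/12·L].
Since A² = 1/(L^5/30), this is the region integral divided by the full normalization integral.
Let u = x/L; then A² and the length scale cancel, so P = ∫_{1/12}^{7/12} u^2·(1 - u)^2 du ÷ ∫_{0}^{1} u^2·(1 - u)^2 du.
Using ∫ u^2·(1 - u)^2 du = u^3·(6·u^2 - 15·u + 10)/30, the numerator is ≈ 0.021610 and the denominator is 1/30.
Evaluating gives P = 4481/6912.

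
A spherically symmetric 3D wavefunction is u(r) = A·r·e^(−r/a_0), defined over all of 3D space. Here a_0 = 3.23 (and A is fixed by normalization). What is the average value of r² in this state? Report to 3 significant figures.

By definition ⟨r²⟩ = ∫ r^2 |u(r)|² 4πr² dr.
Using ∫₀^∞ rⁿ e^(−αr) dr = n!/αⁿ⁺¹, evaluating both integrals, ⟨r²⟩ = 15·a_0^2/2.
With a_0 = 3.23, ⟨r^2⟩ = 78.25.

⟨r^2⟩ ≈ 78.2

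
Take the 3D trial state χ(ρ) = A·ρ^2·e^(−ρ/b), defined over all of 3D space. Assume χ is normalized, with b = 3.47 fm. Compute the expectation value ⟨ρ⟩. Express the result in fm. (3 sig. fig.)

⟨ρ⟩ ≈ 12.1 fm

The expectation value is the |χ|²-weighted average of ρ: ∫ ρ|χ|² 4πρ² dρ.
Recall ∫₀^∞ ρ^m e^(−ρ/β) dρ = m!·β^(m+1), evaluating both integrals, ⟨ρ⟩ = 7·b/2.
With b = 3.47, ⟨ρ⟩ = 12.15.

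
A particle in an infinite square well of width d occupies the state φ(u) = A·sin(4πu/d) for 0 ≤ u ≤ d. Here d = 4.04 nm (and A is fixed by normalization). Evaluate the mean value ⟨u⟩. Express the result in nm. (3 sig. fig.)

⟨u⟩ ≈ 2.02 nm

By definition ⟨u⟩ = ∫ u |φ(u)|² du.
Using sin²θ = (1 − cos 2θ)/2, the ratio of the moment integral to the normalization integral gives ⟨u⟩ = d/2.
With d = 4.04, ⟨u⟩ = 2.020.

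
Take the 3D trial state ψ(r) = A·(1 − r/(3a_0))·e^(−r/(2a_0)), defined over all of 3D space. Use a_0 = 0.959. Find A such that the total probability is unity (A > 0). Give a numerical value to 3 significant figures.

A ≈ 0.368

We need A² ∫|f|² 4πr² dr = 1, taking the integral from 0 to ∞.
(Spherical symmetry: dV = 4πr² dr.)
Recall ∫₀^∞ r^m e^(−r/β) dr = m!·β^(m+1), carrying out the integral gives A² · 8·π·a_0^3/3.
Substituting a_0 = 0.959 gives A² = 0.1353, so A = 0.3679.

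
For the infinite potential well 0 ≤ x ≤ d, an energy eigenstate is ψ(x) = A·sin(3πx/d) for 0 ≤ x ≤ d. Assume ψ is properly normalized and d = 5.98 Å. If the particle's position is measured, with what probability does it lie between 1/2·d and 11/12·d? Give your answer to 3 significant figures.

P = ∫_{1/2·d}^{11/12·d} |ψ(x)|² dx.
Since A² = 1/(d/2), this is the region integral divided by the full normalization integral.
Let u = x/d; then A² and the length scale cancel, so P = ∫_{1/2}^{11/12} sin(3·π·u)^2 du ÷ ∫_{0}^{1} sin(3·π·u)^2 du.
An antiderivative of sin(3·π·u)^2 is u/2 - sin(6·π·u)/(12·π); evaluating from 1/2 to 11/12 gives 1/(12·π) + 5/24, while the full integral is 1/2.
The result is P = (2 + 5·π)/(12·π).

P ≈ 0.470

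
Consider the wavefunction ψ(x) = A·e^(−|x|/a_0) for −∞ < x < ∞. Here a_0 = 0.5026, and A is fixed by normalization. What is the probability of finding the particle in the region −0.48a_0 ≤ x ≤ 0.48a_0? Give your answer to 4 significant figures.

P ≈ 0.6171

|ψ|² is the probability density, so P = ∫_{−0.48a_0}^{0.48a_0} |ψ|² dx.
With A² fixed by ∫|ψ|² = 1, i.e. A² = (a_0)^(−1), substitute and integrate.
By symmetry take twice the x ≥ 0 contribution in numerator and denominator; the 2's cancel. In terms of u = x/a_0 (A² and the length scale cancel between numerator and denominator), P = [∫_{0}^{0.48} e^(-2·u) du] / [∫_{0}^{∞} e^(-2·u) du].
Using ∫ e^(-2·u) du = -e^(-2·u)/2, the numerator is 1/2 - e^(-24/25)/2 and the denominator is 1/2.
This works out to P = 0.61711.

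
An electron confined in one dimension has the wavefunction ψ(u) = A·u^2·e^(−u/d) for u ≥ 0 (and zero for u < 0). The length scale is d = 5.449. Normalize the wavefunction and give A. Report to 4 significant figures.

We need A² ∫|f|² du = 1, taking the integral from 0 to ∞.
With ψ = A·u^2·e^(−u/d), the integral evaluates to A²·[3·d^5/4].
Hence A² = 1/[3·d^5/4].
Substituting d = 5.449 gives A² = 0.00027756, so A = 0.016660.

A ≈ 0.01666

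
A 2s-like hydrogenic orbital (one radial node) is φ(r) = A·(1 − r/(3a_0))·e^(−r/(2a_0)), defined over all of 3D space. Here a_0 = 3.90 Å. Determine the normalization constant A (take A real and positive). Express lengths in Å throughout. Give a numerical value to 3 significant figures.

A ≈ 0.0449 Å^(-3/2)

Require ∫ |φ|² 4πr² dr = 1 over the whole domain.
(Spherical symmetry: dV = 4πr² dr.)
With φ = A·(1 − r/(3a_0))·e^(−r/(2a_0)), the integral evaluates to A²·[8·π·a_0^3/3].
So A² = (8·π·a_0^3/3)^(−1).
Plugging in a_0 = 3.90 yields A = 0.04486.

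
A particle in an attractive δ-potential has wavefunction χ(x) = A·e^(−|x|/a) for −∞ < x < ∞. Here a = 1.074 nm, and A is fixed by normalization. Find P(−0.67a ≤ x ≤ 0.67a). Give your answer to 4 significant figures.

P = ∫_{−0.67a}^{0.67a} |χ(x)|² dx.
Since A² = 1/(a), this is the region integral divided by the full normalization integral.
By symmetry take twice the x ≥ 0 contribution in numerator and denominator; the 2's cancel. Substituting u = x/a, A² and the length scale cancel in the ratio: P = ∫_{0}^{0.67} e^(-2·u) du / ∫_{0}^{∞} e^(-2·u) du.
An antiderivative of e^(-2·u) is -e^(-2·u)/2; evaluating from 0 to 0.67 gives 1/2 - e^(-67/50)/2, while the full integral is 1/2.
Taking the ratio, P = 0.73815.

P ≈ 0.7382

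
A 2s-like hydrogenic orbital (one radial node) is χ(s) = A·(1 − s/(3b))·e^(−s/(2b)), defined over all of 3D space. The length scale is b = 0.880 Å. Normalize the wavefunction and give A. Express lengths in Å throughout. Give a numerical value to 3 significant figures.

The normalization condition is ∫|χ|² 4πs² ds = 1 from 0 to ∞.
The angular integral contributes 4π, leaving ∫₀^∞ s²|χ|² ds.
∫|χ|² 4πs² ds = A²·(8·π·b^3/3).
With b = 0.880: A² = 0.1752 and A = 0.4185.

A ≈ 0.419 Å^(-3/2)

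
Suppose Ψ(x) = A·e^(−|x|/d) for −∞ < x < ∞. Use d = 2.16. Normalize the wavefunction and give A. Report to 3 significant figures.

Require ∫ |Ψ|² dx = 1 over the whole domain.
Recall ∫₀^∞ x^m e^(−x/β) dx = m!·β^(m+1), carrying out the integral gives A² · d.
Hence A² = 1/[d].
With d = 2.16: A² = 0.4630 and A = 0.6804.

A ≈ 0.680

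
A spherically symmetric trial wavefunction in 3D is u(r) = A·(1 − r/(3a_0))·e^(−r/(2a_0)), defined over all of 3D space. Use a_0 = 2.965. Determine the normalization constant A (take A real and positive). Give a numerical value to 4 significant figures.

We need A² ∫|f|² 4πr² dr = 1, taking the integral from 0 to ∞.
(Spherical symmetry: dV = 4πr² dr.)
Recall ∫₀^∞ r^m e^(−r/β) dr = m!·β^(m+1), the integral (without the A² prefactor) comes out to 8·π·a_0^3/3.
Hence A² = 1/[8·π·a_0^3/3].
With a_0 = 2.965: A² = 0.0045794 and A = 0.067671.

A ≈ 0.06767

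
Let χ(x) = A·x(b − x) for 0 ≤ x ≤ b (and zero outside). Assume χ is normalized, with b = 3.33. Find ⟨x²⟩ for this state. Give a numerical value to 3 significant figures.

By definition ⟨x²⟩ = ∫ x^2 |χ(x)|² dx.
Since the A² factors cancel between numerator and denominator, ⟨x²⟩ = 2·b^2/7.
Putting b = 3.33 gives 3.168.

⟨x^2⟩ ≈ 3.17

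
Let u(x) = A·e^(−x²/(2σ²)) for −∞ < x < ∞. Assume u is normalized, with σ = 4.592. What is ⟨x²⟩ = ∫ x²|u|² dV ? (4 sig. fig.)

⟨x^2⟩ ≈ 10.54

⟨x²⟩ = ∫ x^2 |u|² dx over the full domain.
Evaluating both integrals, ⟨x²⟩ = σ^2/2.
With σ = 4.592, ⟨x^2⟩ = 10.543.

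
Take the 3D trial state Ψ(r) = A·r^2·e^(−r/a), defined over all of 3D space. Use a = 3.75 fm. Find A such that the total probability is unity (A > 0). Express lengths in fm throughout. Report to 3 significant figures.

Normalization requires ∫|Ψ|² 4πr² dr = 1, integrated from 0 to ∞.
The angular integral contributes 4π, leaving ∫₀^∞ r²|Ψ|² dr.
Using ∫₀^∞ rⁿ e^(−αr) dr = n!/αⁿ⁺¹, ∫|Ψ|² 4πr² dr = A²·(45·π·a^7/2).
Plugging in a = 3.75 yields A = 0.001165.

A ≈ 0.00116 fm^(-7/2)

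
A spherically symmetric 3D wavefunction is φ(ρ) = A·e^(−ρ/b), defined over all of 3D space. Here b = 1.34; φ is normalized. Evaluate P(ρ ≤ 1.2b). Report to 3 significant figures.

With dV = 4πρ²dρ, the probability is ∫|φ|² dV over ρ ≤ 1.2b.
Normalization gives A² = 1/(π·b^3).
Let u = ρ/b; then A², 4π and the length scale all cancel, so P = ∫_{0}^{1.2} u^2·e^(-2·u) du ÷ ∫_{0}^{∞} u^2·e^(-2·u) du.
An antiderivative of u^2·e^(-2·u) is -(2·u^2 + 2·u + 1)·e^(-2·u)/4; evaluating from 0 to 1.2 gives 1/4 - 157·e^(-12/5)/100, while the full integral is 1/4.
This evaluates to P = 0.4303.

P ≈ 0.430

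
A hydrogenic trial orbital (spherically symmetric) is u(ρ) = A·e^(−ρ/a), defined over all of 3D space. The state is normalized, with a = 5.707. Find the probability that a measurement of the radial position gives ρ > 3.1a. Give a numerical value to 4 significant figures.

P ≈ 0.05362

With dV = 4πρ²dρ, the probability is ∫|u|² dV over ρ > 3.1a.
Normalization gives A² = 1/(π·a^3).
Substituting t = ρ/a, A², 4π and the length scale all cancel in the ratio: P = ∫_{3.1}^{∞} t^2·e^(-2·t) dt / ∫_{0}^{∞} t^2·e^(-2·t) dt.
With ∫ t^2·e^(-2·t) dt = -(2·t^2 + 2·t + 1)·e^(-2·t)/4 + C, the region integral is 1321·e^(-31/5)/200 and the full one is 1/4.
Taking the ratio yields P = 0.053618.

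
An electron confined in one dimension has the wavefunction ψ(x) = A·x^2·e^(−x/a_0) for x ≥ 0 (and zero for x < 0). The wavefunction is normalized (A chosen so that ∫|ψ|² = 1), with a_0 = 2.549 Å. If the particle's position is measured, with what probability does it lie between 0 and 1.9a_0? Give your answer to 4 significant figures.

P ≈ 0.3322

The probability is P = ∫ |ψ|² dx over [0, 1.9a_0].
With A² fixed by ∫|ψ|² = 1, i.e. A² = (3·a_0^5/4)^(−1), substitute and integrate.
Let u = x/a_0; then A² and the length scale cancel, so P = ∫_{0}^{1.9} u^4·e^(-2·u) du ÷ ∫_{0}^{∞} u^4·e^(-2·u) du.
An antiderivative of u^4·e^(-2·u) is -(u^4/2 + u^3 + 3·u^2/2 + 3·u/2 + 3/4)·e^(-2·u); evaluating from 0 to 1.9 gives ≈ 0.249117, while the full integral is 3/4.
The result is P = 0.33216.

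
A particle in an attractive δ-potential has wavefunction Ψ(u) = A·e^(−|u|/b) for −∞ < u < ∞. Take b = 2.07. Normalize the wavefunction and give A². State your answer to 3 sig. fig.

A^2 ≈ 0.483

Normalization requires ∫|Ψ|² du = 1, integrated from −∞ to ∞.
The integral (without the A² prefactor) comes out to b.
Substituting b = 2.07 gives A² = 0.4831, so A = 0.6950.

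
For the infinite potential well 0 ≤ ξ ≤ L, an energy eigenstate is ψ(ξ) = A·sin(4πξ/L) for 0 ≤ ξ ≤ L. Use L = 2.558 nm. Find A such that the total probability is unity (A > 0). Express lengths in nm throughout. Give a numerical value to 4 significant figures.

A ≈ 0.8842 nm^(-1/2)

Normalization requires ∫|ψ|² dξ = 1, integrated from 0 to L.
With ψ = A·sin(4πξ/L), the integral evaluates to A²·[L/2].
Hence A² = 1/[L/2].
Plugging in L = 2.558 yields A = 0.88423.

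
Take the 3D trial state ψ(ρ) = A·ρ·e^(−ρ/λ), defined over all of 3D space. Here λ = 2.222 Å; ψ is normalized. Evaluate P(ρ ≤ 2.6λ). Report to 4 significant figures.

P ≈ 0.5939

Integrate the radial probability density 4πρ²|ψ|² over ρ ≤ 2.6λ.
A² is fixed by ∫₀^∞ 4πρ²|ψ|² dρ = 1, i.e. A² = (3·π·λ^5)^(−1).
In terms of u = ρ/λ (A², 4π and the length scale all cancel between numerator and denominator), P = [∫_{0}^{2.6} u^4·e^(-2·u) du] / [∫_{0}^{∞} u^4·e^(-2·u) du].
Using ∫ u^4·e^(-2·u) du = -(u^4/2 + u^3 + 3·u^2/2 + 3·u/2 + 3/4)·e^(-2·u), the numerator is ≈ 0.445404 and the denominator is 3/4.
Taking the ratio yields P = 0.59387.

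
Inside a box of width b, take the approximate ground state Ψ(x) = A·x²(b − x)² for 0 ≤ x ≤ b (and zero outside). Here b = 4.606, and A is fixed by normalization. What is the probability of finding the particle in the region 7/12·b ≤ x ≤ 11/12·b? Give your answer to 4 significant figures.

|Ψ|² is the probability density, so P = ∫_{7/12·b}^{11/12·b} |Ψ|² dx.
With A² fixed by ∫|Ψ|² = 1, i.e. A² = (b^9/630)^(−1), substitute and integrate.
Let u = x/b; then A² and the length scale cancel, so P = ∫_{7/12}^{11/12} u^4·(1 - u)^4 du ÷ ∫_{0}^{1} u^4·(1 - u)^4 du.
With ∫ u^4·(1 - u)^4 du = u^5·(70·u^4 - 315·u^3 + 540·u^2 - 420·u + 126)/630 + C, the region integral is ≈ 0.000479286 and the full one is 1/630.
Taking the ratio, P = 0.30195.

P ≈ 0.3019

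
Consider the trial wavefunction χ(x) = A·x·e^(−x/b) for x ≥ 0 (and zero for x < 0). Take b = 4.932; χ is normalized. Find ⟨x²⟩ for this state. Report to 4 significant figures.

⟨x^2⟩ ≈ 72.97

⟨x²⟩ = ∫ x^2 |χ|² dx over the full domain.
With ∫₀^∞ x^4 e^(−αx) dx = 4!/α^5, evaluating both integrals, ⟨x²⟩ = 3·b^2.
With b = 4.932, ⟨x^2⟩ = 72.974.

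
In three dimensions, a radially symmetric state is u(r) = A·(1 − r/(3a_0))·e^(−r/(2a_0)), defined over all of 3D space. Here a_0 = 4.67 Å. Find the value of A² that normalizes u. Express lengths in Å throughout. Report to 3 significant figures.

We need A² ∫|f|² 4πr² dr = 1, taking the integral from 0 to ∞.
(Spherical symmetry: dV = 4πr² dr.)
Carrying out the integral gives A² · 8·π·a_0^3/3.
Setting this equal to 1 gives A² = 1/(8·π·a_0^3/3).
Plugging in a_0 = 4.67 yields A = 0.03423.

A^2 ≈ 0.00117 Å^(-3)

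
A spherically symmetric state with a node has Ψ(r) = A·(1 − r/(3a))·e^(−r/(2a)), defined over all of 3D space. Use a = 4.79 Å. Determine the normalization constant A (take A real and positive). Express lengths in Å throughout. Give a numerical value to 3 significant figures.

The normalization condition is ∫|Ψ|² 4πr² dr = 1 from 0 to ∞.
(Spherical symmetry: dV = 4πr² dr.)
With ∫₀^∞ r^4 e^(−αr) dr = 4!/α^5, with Ψ = A·(1 − r/(3a))·e^(−r/(2a)), the integral evaluates to A²·[8·π·a^3/3].
Setting this equal to 1 gives A² = 1/(8·π·a^3/3).
Substituting a = 4.79 gives A² = 0.001086, so A = 0.03296.

A ≈ 0.0330 Å^(-3/2)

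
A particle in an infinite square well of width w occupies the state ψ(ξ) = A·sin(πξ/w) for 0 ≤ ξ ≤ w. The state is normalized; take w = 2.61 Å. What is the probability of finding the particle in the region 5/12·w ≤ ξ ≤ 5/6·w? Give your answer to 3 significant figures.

P ≈ 0.634

The probability is P = ∫ |ψ|² dξ over [5/12·w, 5/6·w].
With A² fixed by ∫|ψ|² = 1, i.e. A² = (w/2)^(−1), substitute and integrate.
Substituting u = ξ/w, A² and the length scale cancel in the ratio: P = ∫_{5/12}^{5/6} sin(π·u)^2 du / ∫_{0}^{1} sin(π·u)^2 du.
With ∫ sin(π·u)^2 du = u/2 - sin(2·π·u)/(4·π) + C, the region integral is 1/(8·π) + √(3)/(8·π) + 5/24 and the full one is 1/2.
Taking the ratio, P = (3 + 3·√(3) + 5·π)/(12·π).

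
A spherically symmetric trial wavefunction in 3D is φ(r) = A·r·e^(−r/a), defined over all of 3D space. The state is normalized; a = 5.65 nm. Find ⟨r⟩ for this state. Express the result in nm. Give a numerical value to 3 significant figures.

⟨r⟩ ≈ 14.1 nm

The expectation value is the |φ|²-weighted average of r: ∫ r|φ|² 4πr² dr.
Evaluating both integrals, ⟨r⟩ = 5·a/2.
Putting a = 5.65 gives 14.13.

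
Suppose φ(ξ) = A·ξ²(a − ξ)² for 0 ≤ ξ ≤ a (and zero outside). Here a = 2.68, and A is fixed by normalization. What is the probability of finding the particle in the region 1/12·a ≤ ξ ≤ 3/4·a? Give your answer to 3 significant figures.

The probability is P = ∫ |φ|² dξ over [1/12·a, 3/4·a].
The normalization integral ∫|φ|²dξ over the whole domain equals a^9/630·A², and A² cancels in the ratio.
Substituting u = ξ/a, A² and the length scale cancel in the ratio: P = ∫_{1/12}^{3/4} u^4·(1 - u)^4 du / ∫_{0}^{1} u^4·(1 - u)^4 du.
An antiderivative of u^4·(1 - u)^4 is u^5·(70·u^4 - 315·u^3 + 540·u^2 - 420·u + 126)/630; evaluating from 1/12 to 3/4 gives ≈ 0.0015090, while the full integral is 1/630.
Evaluating gives P = 0.9507.

P ≈ 0.951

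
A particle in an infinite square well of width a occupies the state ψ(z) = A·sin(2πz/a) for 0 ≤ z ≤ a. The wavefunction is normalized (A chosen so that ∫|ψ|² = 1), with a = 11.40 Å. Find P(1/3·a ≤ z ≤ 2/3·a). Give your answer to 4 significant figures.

P = ∫_{1/3·a}^{2/3·a} |ψ(z)|² dz.
With A² fixed by ∫|ψ|² = 1, i.e. A² = (a/2)^(−1), substitute and integrate.
Let u = z/a; then A² and the length scale cancel, so P = ∫_{1/3}^{2/3} sin(2·π·u)^2 du ÷ ∫_{0}^{1} sin(2·π·u)^2 du.
With ∫ sin(2·π·u)^2 du = u/2 - sin(4·π·u)/(8·π) + C, the region integral is -√(3)/(8·π) + 1/6 and the full one is 1/2.
This works out to P = (-√(3)/4 + π/3)/π.

P ≈ 0.1955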